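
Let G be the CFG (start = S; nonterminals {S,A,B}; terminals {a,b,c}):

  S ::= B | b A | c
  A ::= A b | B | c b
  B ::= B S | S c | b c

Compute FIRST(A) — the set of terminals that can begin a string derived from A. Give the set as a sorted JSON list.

Compute FIRST by fixpoint:
pass 1:
  A via A→c b: +{c}
  B via B→b c: +{b}
  S via S→B: +{b}
  S via S→c: +{c}
  FIRST[S]={b,c}  FIRST[A]={c}  FIRST[B]={b}
pass 2:
  A via A→B: +{b}
  B via B→S c: +{c}
  FIRST[S]={b,c}  FIRST[A]={b,c}  FIRST[B]={b,c}
pass 3: — fixpoint
  FIRST[S]={b,c}  FIRST[A]={b,c}  FIRST[B]={b,c}

FIRST(A) = ["b", "c"]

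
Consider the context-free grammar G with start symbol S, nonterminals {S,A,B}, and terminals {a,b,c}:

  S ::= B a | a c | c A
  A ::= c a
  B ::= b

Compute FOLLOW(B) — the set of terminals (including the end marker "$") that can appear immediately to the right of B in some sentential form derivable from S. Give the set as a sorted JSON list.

FIRST iteration:
pass 1:
  A via A→c a: +{c}
  B via B→b: +{b}
  S via S→B a: +{b}
  S via S→a c: +{a}
  S via S→c A: +{c}
  S: {a,b,c}  A: {c}  B: {b}
pass 2: done
  S: {a,b,c}  A: {c}  B: {b}

FOLLOW sets:
seed FOLLOW(S) with $
iter 1:
  S→B a: FOLLOW(B) ⊇ FIRST(a) = {a}; new: +{a}
  S→c A: FOLLOW(A) ⊇ FOLLOW(S) ⊇ {$}; new: +{$}
  FOLLOW(S)={$}  FOLLOW(A)={$}  FOLLOW(B)={a}
iter 2: — fixpoint
  FOLLOW(S)={$}  FOLLOW(A)={$}  FOLLOW(B)={a}

FOLLOW(B) = ["a"]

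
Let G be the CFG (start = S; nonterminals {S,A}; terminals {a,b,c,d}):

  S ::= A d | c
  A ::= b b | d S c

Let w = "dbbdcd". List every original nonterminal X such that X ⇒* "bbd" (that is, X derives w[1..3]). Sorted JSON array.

CNF form of G:
  S -> A T1 | c
  A -> T0 T0 | T1 X3
  T0 -> b
  T1 -> d
  T2 -> c
  X3 -> S T2

Fill CYK table bottom-up, restricted to cells inside w[1..3]:
  [1..1]={T0}  "b"  orig:{}
  [2..2]={T0}  "b"  orig:{}
  [3..3]={T1}  "d"  orig:{}
  [1..2]={A}  "bb"
  [2..3]=∅  "bd"
  [1..3]={S}  "bbd"

Original NTs in T[1,3] deriving "bbd": ["S"]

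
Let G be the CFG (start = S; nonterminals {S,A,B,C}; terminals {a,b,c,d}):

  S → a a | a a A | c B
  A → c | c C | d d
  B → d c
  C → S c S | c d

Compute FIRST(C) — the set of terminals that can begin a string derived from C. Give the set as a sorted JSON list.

Compute FIRST by fixpoint:
iter 1:
  A via A→c: +{c}
  A via A→d d: +{d}
  B via B→d c: +{d}
  C via C→c d: +{c}
  S via S→a a: +{a}
  S via S→c B: +{c}
  FIRST[S]={a,c}  FIRST[A]={c,d}  FIRST[B]={d}  FIRST[C]={c}
iter 2:
  C via C→S c S: +{a}
  FIRST[S]={a,c}  FIRST[A]={c,d}  FIRST[B]={d}  FIRST[C]={a,c}
iter 3: done
  FIRST[S]={a,c}  FIRST[A]={c,d}  FIRST[B]={d}  FIRST[C]={a,c}

FIRST(C) = ["a", "c"]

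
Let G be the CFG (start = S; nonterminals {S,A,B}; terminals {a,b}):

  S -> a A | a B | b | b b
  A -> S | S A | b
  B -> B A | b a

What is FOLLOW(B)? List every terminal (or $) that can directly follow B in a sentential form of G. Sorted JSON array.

Compute FIRST by fixpoint:
iter 1:
  A via A→b: +{b}
  B via B→b a: +{b}
  S via S→a A: +{a}
  S via S→b: +{b}
  FIRST(S)={a,b}  FIRST(A)={b}  FIRST(B)={b}
iter 2:
  A via A→S: +{a}
  FIRST(S)={a,b}  FIRST(A)={a,b}  FIRST(B)={b}
iter 3: (no change)
  FIRST(S)={a,b}  FIRST(A)={a,b}  FIRST(B)={b}

Compute FOLLOW by fixpoint:
seed FOLLOW(S) with $
[1]
  A→S A: FOLLOW(S) ⊇ FIRST(A) = {a,b}; new: +{a,b}
  B→B A: FOLLOW(B) ⊇ FIRST(A) = {a,b}; new: +{a,b}
  B→B A: FOLLOW(A) ⊇ FOLLOW(B) ⊇ {a,b}; new: +{a,b}
  S→a A: FOLLOW(A) ⊇ FOLLOW(S) ⊇ {$,a,b}; new: +{$}
  S→a B: FOLLOW(B) ⊇ FOLLOW(S) ⊇ {$,a,b}; new: +{$}
  FOLLOW[S]={$,a,b}  FOLLOW[A]={$,a,b}  FOLLOW[B]={$,a,b}
[2] (stable)
  FOLLOW[S]={$,a,b}  FOLLOW[A]={$,a,b}  FOLLOW[B]={$,a,b}

FOLLOW(B) = ["$", "a", "b"]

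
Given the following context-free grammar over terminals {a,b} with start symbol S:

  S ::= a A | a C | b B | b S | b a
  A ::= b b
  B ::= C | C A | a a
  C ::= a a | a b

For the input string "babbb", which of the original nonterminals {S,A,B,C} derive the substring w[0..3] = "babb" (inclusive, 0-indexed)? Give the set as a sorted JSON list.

CNF form of G:
  S -> T0 B | T0 S | T0 T1 | T1 A | T1 C
  A -> T0 T0
  B -> C A | T1 T0 | T1 T1
  C -> T1 T0 | T1 T1
  T0 -> b
  T1 -> a

CYK fill — only the sub-triangle for w[0..3]:
  [0..0]={T0}  "b"  orig:{}
  [1..1]={T1}  "a"  orig:{}
  [2..2]={T0}  "b"  orig:{}
  [3..3]={T0}  "b"  orig:{}
  [0..1]={S}  "ba"
  [1..2]={B,C}  "ab"
  [2..3]={A}  "bb"
  [0..2]={S}  "bab"
  [1..3]={S}  "abb"
  [0..3]={S}  "babb"

Original NTs in T[0,3] deriving "babb": ["S"]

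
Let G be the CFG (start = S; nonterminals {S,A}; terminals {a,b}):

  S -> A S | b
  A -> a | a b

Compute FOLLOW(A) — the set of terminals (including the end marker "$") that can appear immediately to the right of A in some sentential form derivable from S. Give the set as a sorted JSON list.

FIRST iteration:
iter 1:
  A via A→a: +{a}
  S via S→A S: +{a}
  S via S→b: +{b}
  S: {a,b}  A: {a}
iter 2: (stable)
  S: {a,b}  A: {a}

Compute FOLLOW by fixpoint:
seed FOLLOW(S) with $
[1]
  S→A S: FOLLOW(A) ⊇ FIRST(S) = {a,b}; new: +{a,b}
  FOLLOW(S)={$}  FOLLOW(A)={a,b}
[2] — fixpoint
  FOLLOW(S)={$}  FOLLOW(A)={a,b}

FOLLOW(A) = ["a", "b"]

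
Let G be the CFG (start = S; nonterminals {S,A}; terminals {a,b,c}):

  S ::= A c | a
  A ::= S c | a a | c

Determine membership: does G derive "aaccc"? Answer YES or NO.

Convert to CNF:
  S -> A T0 | a
  A -> S T0 | T1 T1 | c
  T0 -> c
  T1 -> a

CYK table (by increasing span):
  cell(0,0) a: {S,T1}  orig:{S}
  cell(1,1) a: {S,T1}  orig:{S}
  cell(2,2) c: {A,T0}  orig:{A}
  cell(3,3) c: {A,T0}  orig:{A}
  cell(4,4) c: {A,T0}  orig:{A}
  cell(0,1) aa: {A}
  cell(1,2) ac: {A}
  cell(2,3) cc: {S}
  cell(3,4) cc: {S}
  cell(0,2) aac: {S}
  cell(1,3) acc: {S}
  cell(2,4) ccc: {A}
  cell(0,3) aacc: {A}
  cell(1,4) accc: {A}
  cell(0,4) aaccc: {S}

S ∈ T[0,4] ⇒ YES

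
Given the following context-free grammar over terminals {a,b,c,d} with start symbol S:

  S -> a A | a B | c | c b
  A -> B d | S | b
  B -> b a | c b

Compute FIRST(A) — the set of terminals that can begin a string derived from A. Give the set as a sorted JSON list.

FIRST sets, iterate to fixpoint:
iter 1:
  A via A→b: +{b}
  B via B→b a: +{b}
  B via B→c b: +{c}
  S via S→a A: +{a}
  S via S→c: +{c}
  FIRST[S]={a,c}  FIRST[A]={b}  FIRST[B]={b,c}
iter 2:
  A via A→B d: +{c}
  A via A→S: +{a}
  FIRST[S]={a,c}  FIRST[A]={a,b,c}  FIRST[B]={b,c}
iter 3: (no change)
  FIRST[S]={a,c}  FIRST[A]={a,b,c}  FIRST[B]={b,c}

FIRST(A) = ["a", "b", "c"]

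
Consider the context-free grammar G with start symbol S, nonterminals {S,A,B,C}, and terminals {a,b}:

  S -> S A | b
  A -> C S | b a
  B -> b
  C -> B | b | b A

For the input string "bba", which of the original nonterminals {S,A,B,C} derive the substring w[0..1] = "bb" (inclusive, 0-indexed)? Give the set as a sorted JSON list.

CNF form of G:
  S -> S A | b
  A -> C S | T0 T1
  B -> b
  C -> T0 A | b
  T0 -> b
  T1 -> a

CYK fill, restricted to cells inside w[0..1]:
  cell(0,0) b: {B,C,S,T0}  orig:{B,C,S}
  cell(1,1) b: {B,C,S,T0}  orig:{B,C,S}
  cell(0,1) bb: {A}

Original NTs in T[0,1] deriving "bb": ["A"]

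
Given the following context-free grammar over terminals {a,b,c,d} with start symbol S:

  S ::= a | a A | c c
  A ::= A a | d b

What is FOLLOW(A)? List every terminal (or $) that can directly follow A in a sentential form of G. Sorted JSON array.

FIRST iteration:
iter 1:
  A via A→d b: +{d}
  S via S→a: +{a}
  S via S→c c: +{c}
  FIRST[S]={a,c}  FIRST[A]={d}
iter 2: (stable)
  FIRST[S]={a,c}  FIRST[A]={d}

FOLLOW iteration:
initialize: $ ∈ FOLLOW(S)
round 1:
  A→A a: FOLLOW(A) ⊇ FIRST(a) = {a}; new: +{a}
  S→a A: FOLLOW(A) ⊇ FOLLOW(S) ⊇ {$}; new: +{$}
  FOLLOW[S]={$}  FOLLOW[A]={$,a}
round 2: (stable)
  FOLLOW[S]={$}  FOLLOW[A]={$,a}

FOLLOW(A) = ["$", "a"]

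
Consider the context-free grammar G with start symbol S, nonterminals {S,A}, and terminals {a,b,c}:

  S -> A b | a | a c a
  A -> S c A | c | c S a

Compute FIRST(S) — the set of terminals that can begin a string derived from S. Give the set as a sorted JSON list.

FIRST iteration:
iter 1:
  A via A→c: +{c}
  S via S→A b: +{c}
  S via S→a: +{a}
  FIRST[S]={a,c}  FIRST[A]={c}
iter 2:
  A via A→S c A: +{a}
  FIRST[S]={a,c}  FIRST[A]={a,c}
iter 3: (no change)
  FIRST[S]={a,c}  FIRST[A]={a,c}

FIRST(S) = ["a", "c"]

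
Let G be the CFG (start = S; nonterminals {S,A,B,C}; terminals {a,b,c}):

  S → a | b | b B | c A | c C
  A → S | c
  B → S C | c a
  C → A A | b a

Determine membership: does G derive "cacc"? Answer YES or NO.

Convert to CNF:
  S -> T0 B | T1 A | T1 C | a | b
  A -> T0 B | T1 A | T1 C | a | b | c
  B -> S C | T1 T2
  C -> A A | T0 T2
  T0 -> b
  T1 -> c
  T2 -> a

CYK fill:
  T[0,0] 'c' = {A,T1}  orig:{A}
  T[1,1] 'a' = {A,S,T2}  orig:{A,S}
  T[2,2] 'c' = {A,T1}  orig:{A}
  T[3,3] 'c' = {A,T1}  orig:{A}
  T[0,1] 'ca' = {A,B,C,S}
  T[1,2] 'ac' = {C}
  T[2,3] 'cc' = {A,C,S}
  T[0,2] 'cac' = {A,C,S}
  T[1,3] 'acc' = {B,C}
  T[0,3] 'cacc' = {A,B,C,S}

S ∈ T[0,3] ⇒ YES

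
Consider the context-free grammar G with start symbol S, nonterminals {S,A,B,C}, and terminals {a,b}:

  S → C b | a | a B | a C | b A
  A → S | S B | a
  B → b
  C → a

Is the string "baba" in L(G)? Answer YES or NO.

CNF form of G:
  S -> C T0 | T0 A | T1 B | T1 C | a
  A -> C T0 | S B | T0 A | T1 B | T1 C | a
  B -> b
  C -> a
  T0 -> b
  T1 -> a

CYK fill:
  cell(0,0) b: {B,T0}  orig:{B}
  cell(1,1) a: {A,C,S,T1}  orig:{A,C,S}
  cell(2,2) b: {B,T0}  orig:{B}
  cell(3,3) a: {A,C,S,T1}  orig:{A,C,S}
  cell(0,1) ba: {A,S}
  cell(1,2) ab: {A,S}
  cell(2,3) ba: {A,S}
  cell(0,2) bab: {A,S}
  cell(1,3) aba: ∅
  cell(0,3) baba: ∅

S ∉ T[0,3] ⇒ NO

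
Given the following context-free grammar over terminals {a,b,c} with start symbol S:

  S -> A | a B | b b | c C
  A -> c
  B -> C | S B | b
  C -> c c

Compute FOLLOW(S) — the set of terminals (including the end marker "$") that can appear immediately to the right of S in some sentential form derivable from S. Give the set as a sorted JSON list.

FIRST iteration:
iter 1:
  A via A→c: +{c}
  B via B→b: +{b}
  C via C→c c: +{c}
  S via S→A: +{c}
  S via S→a B: +{a}
  S via S→b b: +{b}
  S: {a,b,c}  A: {c}  B: {b}  C: {c}
iter 2:
  B via B→C: +{c}
  B via B→S B: +{a}
  S: {a,b,c}  A: {c}  B: {a,b,c}  C: {c}
iter 3: (stable)
  S: {a,b,c}  A: {c}  B: {a,b,c}  C: {c}

FOLLOW iteration:
seed FOLLOW(S) with $
iter 1:
  B→S B: FOLLOW(S) ⊇ FIRST(B) = {a,b,c}; new: +{a,b,c}
  S→A: FOLLOW(A) ⊇ FOLLOW(S) ⊇ {$,a,b,c}; new: +{$,a,b,c}
  S→a B: FOLLOW(B) ⊇ FOLLOW(S) ⊇ {$,a,b,c}; new: +{$,a,b,c}
  S→c C: FOLLOW(C) ⊇ FOLLOW(S) ⊇ {$,a,b,c}; new: +{$,a,b,c}
  FOLLOW(S)={$,a,b,c}  FOLLOW(A)={$,a,b,c}  FOLLOW(B)={$,a,b,c}  FOLLOW(C)={$,a,b,c}
iter 2: — fixpoint
  FOLLOW(S)={$,a,b,c}  FOLLOW(A)={$,a,b,c}  FOLLOW(B)={$,a,b,c}  FOLLOW(C)={$,a,b,c}

FOLLOW(S) = ["$", "a", "b", "c"]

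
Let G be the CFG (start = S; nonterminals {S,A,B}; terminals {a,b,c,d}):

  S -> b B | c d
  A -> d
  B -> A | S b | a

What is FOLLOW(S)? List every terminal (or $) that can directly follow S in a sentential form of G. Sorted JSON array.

FIRST sets, iterate to fixpoint:
pass 1:
  A via A→d: +{d}
  B via B→A: +{d}
  B via B→a: +{a}
  S via S→b B: +{b}
  S via S→c d: +{c}
  FIRST[S]={b,c}  FIRST[A]={d}  FIRST[B]={a,d}
pass 2:
  B via B→S b: +{b,c}
  FIRST[S]={b,c}  FIRST[A]={d}  FIRST[B]={a,b,c,d}
pass 3: — fixpoint
  FIRST[S]={b,c}  FIRST[A]={d}  FIRST[B]={a,b,c,d}

FOLLOW iteration:
FOLLOW(S) := {$}
[1]
  B→S b: FOLLOW(S) ⊇ FIRST(b) = {b}; new: +{b}
  S→b B: FOLLOW(B) ⊇ FOLLOW(S) ⊇ {$,b}; new: +{$,b}
  FOLLOW(S)={$,b}  FOLLOW(A)={}  FOLLOW(B)={$,b}
[2]
  B→A: FOLLOW(A) ⊇ FOLLOW(B) ⊇ {$,b}; new: +{$,b}
  FOLLOW(S)={$,b}  FOLLOW(A)={$,b}  FOLLOW(B)={$,b}
[3] (no change)
  FOLLOW(S)={$,b}  FOLLOW(A)={$,b}  FOLLOW(B)={$,b}

FOLLOW(S) = ["$", "b"]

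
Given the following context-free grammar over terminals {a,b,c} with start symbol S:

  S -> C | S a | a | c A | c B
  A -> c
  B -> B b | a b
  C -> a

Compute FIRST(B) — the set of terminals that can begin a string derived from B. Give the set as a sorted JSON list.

Compute FIRST by fixpoint:
pass 1:
  A via A→c: +{c}
  B via B→a b: +{a}
  C via C→a: +{a}
  S via S→C: +{a}
  S via S→c A: +{c}
  S: {a,c}  A: {c}  B: {a}  C: {a}
pass 2: (stable)
  S: {a,c}  A: {c}  B: {a}  C: {a}

FIRST(B) = ["a"]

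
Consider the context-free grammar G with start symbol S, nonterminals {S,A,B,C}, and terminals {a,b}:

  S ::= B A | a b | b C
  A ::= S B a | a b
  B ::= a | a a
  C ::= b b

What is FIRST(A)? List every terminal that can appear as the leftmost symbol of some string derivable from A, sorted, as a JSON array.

Compute FIRST by fixpoint:
pass 1:
  A via A→a b: +{a}
  B via B→a: +{a}
  C via C→b b: +{b}
  S via S→B A: +{a}
  S via S→b C: +{b}
  S: {a,b}  A: {a}  B: {a}  C: {b}
pass 2:
  A via A→S B a: +{b}
  S: {a,b}  A: {a,b}  B: {a}  C: {b}
pass 3: (no change)
  S: {a,b}  A: {a,b}  B: {a}  C: {b}

FIRST(A) = ["a", "b"]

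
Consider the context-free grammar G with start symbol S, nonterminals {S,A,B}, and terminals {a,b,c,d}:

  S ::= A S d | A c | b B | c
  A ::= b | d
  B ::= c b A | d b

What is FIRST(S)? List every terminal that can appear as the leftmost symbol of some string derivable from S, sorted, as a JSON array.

FIRST iteration:
[1]
  A via A→b: +{b}
  A via A→d: +{d}
  B via B→c b A: +{c}
  B via B→d b: +{d}
  S via S→A S d: +{b,d}
  S via S→c: +{c}
  FIRST[S]={b,c,d}  FIRST[A]={b,d}  FIRST[B]={c,d}
[2] done
  FIRST[S]={b,c,d}  FIRST[A]={b,d}  FIRST[B]={c,d}

FIRST(S) = ["b", "c", "d"]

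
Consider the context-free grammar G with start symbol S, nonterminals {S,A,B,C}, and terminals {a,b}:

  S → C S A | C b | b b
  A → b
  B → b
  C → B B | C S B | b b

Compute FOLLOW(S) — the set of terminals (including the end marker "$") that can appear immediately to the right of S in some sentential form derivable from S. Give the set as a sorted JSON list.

FIRST iteration:
round 1:
  A via A→b: +{b}
  B via B→b: +{b}
  C via C→B B: +{b}
  S via S→C S A: +{b}
  S: {b}  A: {b}  B: {b}  C: {b}
round 2: done
  S: {b}  A: {b}  B: {b}  C: {b}

FOLLOW sets:
seed FOLLOW(S) with $
round 1:
  C→B B: FOLLOW(B) ⊇ FIRST(B) = {b}; new: +{b}
  C→C S B: FOLLOW(C) ⊇ FIRST(S) = {b}; new: +{b}
  C→C S B: FOLLOW(S) ⊇ FIRST(B) = {b}; new: +{b}
  S→C S A: FOLLOW(A) ⊇ FOLLOW(S) ⊇ {$,b}; new: +{$,b}
  S: {$,b}  A: {$,b}  B: {b}  C: {b}
round 2: done
  S: {$,b}  A: {$,b}  B: {b}  C: {b}

FOLLOW(S) = ["$", "b"]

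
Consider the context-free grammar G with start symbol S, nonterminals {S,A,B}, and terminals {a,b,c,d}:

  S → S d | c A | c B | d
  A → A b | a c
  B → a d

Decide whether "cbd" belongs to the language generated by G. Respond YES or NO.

CNF form of G:
  S -> S T3 | T2 A | T2 B | d
  A -> A T0 | T1 T2
  B -> T1 T3
  T0 -> b
  T1 -> a
  T2 -> c
  T3 -> d

CYK table (by increasing span):
  [0..0]={T2}  "c"  orig:{}
  [1..1]={T0}  "b"  orig:{}
  [2..2]={S,T3}  "d"  orig:{S}
  [0..1]=∅  "cb"
  [1..2]=∅  "bd"
  [0..2]=∅  "cbd"

S ∉ T[0,2] ⇒ NO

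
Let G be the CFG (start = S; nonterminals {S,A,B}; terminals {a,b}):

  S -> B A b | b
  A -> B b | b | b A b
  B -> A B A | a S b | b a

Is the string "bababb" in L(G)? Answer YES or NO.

CNF form of G:
  S -> B X5 | b
  A -> B T0 | T0 X2 | b
  B -> A X3 | T0 T1 | T1 X4
  T0 -> b
  T1 -> a
  X2 -> A T0
  X3 -> B A
  X4 -> S T0
  X5 -> A T0

CYK table (by increasing span):
  cell(0,0) b: {A,S,T0}  orig:{A,S}
  cell(1,1) a: {T1}  orig:{}
  cell(2,2) b: {A,S,T0}  orig:{A,S}
  cell(3,3) a: {T1}  orig:{}
  cell(4,4) b: {A,S,T0}  orig:{A,S}
  cell(5,5) b: {A,S,T0}  orig:{A,S}
  cell(0,1) ba: {B}
  cell(1,2) ab: ∅
  cell(2,3) ba: {B}
  cell(3,4) ab: ∅
  cell(4,5) bb: {X2,X4,X5}  orig:{}
  cell(0,2) bab: {A,X3}  orig:{A}
  cell(1,3) aba: ∅
  cell(2,4) bab: {A,X3}  orig:{A}
  cell(3,5) abb: {B}
  cell(0,3) baba: ∅
  cell(1,4) abab: ∅
  cell(2,5) babb: {S,X2,X5}  orig:{S}
  cell(0,4) babab: {X3}  orig:{}
  cell(1,5) ababb: ∅
  cell(0,5) bababb: {S}

S ∈ T[0,5] ⇒ YES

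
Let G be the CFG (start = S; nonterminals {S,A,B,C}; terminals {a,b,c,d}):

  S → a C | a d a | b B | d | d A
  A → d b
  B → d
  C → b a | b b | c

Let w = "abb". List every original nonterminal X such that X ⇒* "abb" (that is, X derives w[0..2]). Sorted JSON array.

CNF form of G:
  S -> T0 A | T1 B | T2 C | T2 X3 | d
  A -> T0 T1
  B -> d
  C -> T1 T1 | T1 T2 | c
  T0 -> d
  T1 -> b
  T2 -> a
  X3 -> T0 T2

CYK fill (cells [i..j] with 0 ≤ i ≤ j ≤ 2 only):
  [0..0]={T2}  "a"  orig:{}
  [1..1]={T1}  "b"  orig:{}
  [2..2]={T1}  "b"  orig:{}
  [0..1]=∅  "ab"
  [1..2]={C}  "bb"
  [0..2]={S}  "abb"

Original NTs in T[0,2] deriving "abb": ["S"]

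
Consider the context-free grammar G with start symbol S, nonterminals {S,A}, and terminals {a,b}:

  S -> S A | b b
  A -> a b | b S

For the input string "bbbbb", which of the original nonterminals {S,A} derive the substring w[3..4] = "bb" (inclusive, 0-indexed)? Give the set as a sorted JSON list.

Convert to CNF:
  S -> S A | T1 T1
  A -> T0 T1 | T1 S
  T0 -> a
  T1 -> b

CYK table (by increasing span) (cells [i..j] with 3 ≤ i ≤ j ≤ 4 only):
  [3..3]={T1}  "b"  orig:{}
  [4..4]={T1}  "b"  orig:{}
  [3..4]={S}  "bb"

Original NTs in T[3,4] deriving "bb": ["S"]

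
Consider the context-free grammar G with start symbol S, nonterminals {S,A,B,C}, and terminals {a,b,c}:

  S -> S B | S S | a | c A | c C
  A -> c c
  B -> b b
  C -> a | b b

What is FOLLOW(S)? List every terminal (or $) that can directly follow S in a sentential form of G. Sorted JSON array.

FIRST iteration:
pass 1:
  A via A→c c: +{c}
  B via B→b b: +{b}
  C via C→a: +{a}
  C via C→b b: +{b}
  S via S→a: +{a}
  S via S→c A: +{c}
  FIRST[S]={a,c}  FIRST[A]={c}  FIRST[B]={b}  FIRST[C]={a,b}
pass 2: (no change)
  FIRST[S]={a,c}  FIRST[A]={c}  FIRST[B]={b}  FIRST[C]={a,b}

Compute FOLLOW by fixpoint:
FOLLOW(S) := {$}
[1]
  S→S B: FOLLOW(S) ⊇ FIRST(B) = {b}; new: +{b}
  S→S B: FOLLOW(B) ⊇ FOLLOW(S) ⊇ {$,b}; new: +{$,b}
  S→S S: FOLLOW(S) ⊇ FIRST(S) = {a,c}; new: +{a,c}
  S→c A: FOLLOW(A) ⊇ FOLLOW(S) ⊇ {$,a,b,c}; new: +{$,a,b,c}
  S→c C: FOLLOW(C) ⊇ FOLLOW(S) ⊇ {$,a,b,c}; new: +{$,a,b,c}
  FOLLOW[S]={$,a,b,c}  FOLLOW[A]={$,a,b,c}  FOLLOW[B]={$,b}  FOLLOW[C]={$,a,b,c}
[2]
  S→S B: FOLLOW(B) ⊇ FOLLOW(S) ⊇ {$,a,b,c}; new: +{a,c}
  FOLLOW[S]={$,a,b,c}  FOLLOW[A]={$,a,b,c}  FOLLOW[B]={$,a,b,c}  FOLLOW[C]={$,a,b,c}
[3] (stable)
  FOLLOW[S]={$,a,b,c}  FOLLOW[A]={$,a,b,c}  FOLLOW[B]={$,a,b,c}  FOLLOW[C]={$,a,b,c}

FOLLOW(S) = ["$", "a", "b", "c"]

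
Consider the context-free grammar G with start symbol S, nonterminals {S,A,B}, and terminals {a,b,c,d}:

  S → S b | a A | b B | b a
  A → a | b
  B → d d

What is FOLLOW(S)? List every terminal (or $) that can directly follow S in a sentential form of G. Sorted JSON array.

FIRST sets, iterate to fixpoint:
pass 1:
  A via A→a: +{a}
  A via A→b: +{b}
  B via B→d d: +{d}
  S via S→a A: +{a}
  S via S→b B: +{b}
  FIRST[S]={a,b}  FIRST[A]={a,b}  FIRST[B]={d}
pass 2: — fixpoint
  FIRST[S]={a,b}  FIRST[A]={a,b}  FIRST[B]={d}

Compute FOLLOW by fixpoint:
FOLLOW(S) := {$}
iter 1:
  S→S b: FOLLOW(S) ⊇ FIRST(b) = {b}; new: +{b}
  S→a A: FOLLOW(A) ⊇ FOLLOW(S) ⊇ {$,b}; new: +{$,b}
  S→b B: FOLLOW(B) ⊇ FOLLOW(S) ⊇ {$,b}; new: +{$,b}
  S: {$,b}  A: {$,b}  B: {$,b}
iter 2: done
  S: {$,b}  A: {$,b}  B: {$,b}

FOLLOW(S) = ["$", "b"]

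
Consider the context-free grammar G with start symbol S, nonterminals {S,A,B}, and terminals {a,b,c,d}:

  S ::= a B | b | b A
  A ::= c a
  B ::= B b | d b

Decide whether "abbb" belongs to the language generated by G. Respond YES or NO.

CNF form of G:
  S -> T1 B | T2 A | b
  A -> T0 T1
  B -> B T2 | T3 T2
  T0 -> c
  T1 -> a
  T2 -> b
  T3 -> d

CYK table (by increasing span):
  T[0,0] 'a' = {T1}  orig:{}
  T[1,1] 'b' = {S,T2}  orig:{S}
  T[2,2] 'b' = {S,T2}  orig:{S}
  T[3,3] 'b' = {S,T2}  orig:{S}
  T[0,1] 'ab' = ∅
  T[1,2] 'bb' = ∅
  T[2,3] 'bb' = ∅
  T[0,2] 'abb' = ∅
  T[1,3] 'bbb' = ∅
  T[0,3] 'abbb' = ∅

S ∉ T[0,3] ⇒ NO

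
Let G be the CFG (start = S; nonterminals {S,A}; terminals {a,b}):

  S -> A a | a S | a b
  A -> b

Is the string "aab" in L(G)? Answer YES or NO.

Convert to CNF:
  S -> A T0 | T0 S | T0 T1
  A -> b
  T0 -> a
  T1 -> b

CYK table (by increasing span):
  cell(0,0) a: {T0}  orig:{}
  cell(1,1) a: {T0}  orig:{}
  cell(2,2) b: {A,T1}  orig:{A}
  cell(0,1) aa: ∅
  cell(1,2) ab: {S}
  cell(0,2) aab: {S}

S ∈ T[0,2] ⇒ YES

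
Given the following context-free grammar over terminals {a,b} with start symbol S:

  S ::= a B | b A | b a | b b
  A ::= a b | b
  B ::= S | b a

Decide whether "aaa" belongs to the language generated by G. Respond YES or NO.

Convert to CNF:
  S -> T0 B | T1 A | T1 T0 | T1 T1
  A -> T0 T1 | b
  B -> T0 B | T1 A | T1 T0 | T1 T1
  T0 -> a
  T1 -> b

CYK fill:
  T[0,0] 'a' = {T0}  orig:{}
  T[1,1] 'a' = {T0}  orig:{}
  T[2,2] 'a' = {T0}  orig:{}
  T[0,1] 'aa' = ∅
  T[1,2] 'aa' = ∅
  T[0,2] 'aaa' = ∅

S ∉ T[0,2] ⇒ NO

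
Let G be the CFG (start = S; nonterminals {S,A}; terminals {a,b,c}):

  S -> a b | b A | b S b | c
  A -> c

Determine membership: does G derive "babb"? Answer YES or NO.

CNF form of G:
  S -> T0 T1 | T1 A | T1 X2 | c
  A -> c
  T0 -> a
  T1 -> b
  X2 -> S T1

CYK table (by increasing span):
  cell(0,0) b: {T1}  orig:{}
  cell(1,1) a: {T0}  orig:{}
  cell(2,2) b: {T1}  orig:{}
  cell(3,3) b: {T1}  orig:{}
  cell(0,1) ba: ∅
  cell(1,2) ab: {S}
  cell(2,3) bb: ∅
  cell(0,2) bab: ∅
  cell(1,3) abb: {X2}  orig:{}
  cell(0,3) babb: {S}

S ∈ T[0,3] ⇒ YES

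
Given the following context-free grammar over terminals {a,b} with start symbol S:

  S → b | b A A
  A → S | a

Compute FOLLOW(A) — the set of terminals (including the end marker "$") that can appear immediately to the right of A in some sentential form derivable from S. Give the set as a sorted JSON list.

FIRST iteration:
[1]
  A via A→a: +{a}
  S via S→b: +{b}
  S: {b}  A: {a}
[2]
  A via A→S: +{b}
  S: {b}  A: {a,b}
[3] (no change)
  S: {b}  A: {a,b}

Compute FOLLOW by fixpoint:
FOLLOW(S) := {$}
[1]
  S→b A A: FOLLOW(A) ⊇ FIRST(A) = {a,b}; new: +{a,b}
  S→b A A: FOLLOW(A) ⊇ FOLLOW(S) ⊇ {$}; new: +{$}
  S: {$}  A: {$,a,b}
[2]
  A→S: FOLLOW(S) ⊇ FOLLOW(A) ⊇ {$,a,b}; new: +{a,b}
  S: {$,a,b}  A: {$,a,b}
[3] (stable)
  S: {$,a,b}  A: {$,a,b}

FOLLOW(A) = ["$", "a", "b"]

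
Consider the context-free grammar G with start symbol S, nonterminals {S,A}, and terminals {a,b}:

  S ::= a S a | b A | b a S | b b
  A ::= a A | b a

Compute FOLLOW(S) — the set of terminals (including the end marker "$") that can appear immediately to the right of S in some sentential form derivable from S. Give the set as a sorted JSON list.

FIRST sets, iterate to fixpoint:
pass 1:
  A via A→a A: +{a}
  A via A→b a: +{b}
  S via S→a S a: +{a}
  S via S→b A: +{b}
  S: {a,b}  A: {a,b}
pass 2: — fixpoint
  S: {a,b}  A: {a,b}

Compute FOLLOW by fixpoint:
seed FOLLOW(S) with $
[1]
  S→a S a: FOLLOW(S) ⊇ FIRST(a) = {a}; new: +{a}
  S→b A: FOLLOW(A) ⊇ FOLLOW(S) ⊇ {$,a}; new: +{$,a}
  FOLLOW[S]={$,a}  FOLLOW[A]={$,a}
[2] done
  FOLLOW[S]={$,a}  FOLLOW[A]={$,a}

FOLLOW(S) = ["$", "a"]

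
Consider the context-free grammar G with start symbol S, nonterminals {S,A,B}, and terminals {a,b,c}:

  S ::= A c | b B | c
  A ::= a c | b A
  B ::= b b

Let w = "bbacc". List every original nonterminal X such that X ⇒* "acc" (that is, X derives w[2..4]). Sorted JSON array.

CNF form of G:
  S -> A T1 | T2 B | c
  A -> T0 T1 | T2 A
  B -> T2 T2
  T0 -> a
  T1 -> c
  T2 -> b

CYK table (by increasing span), restricted to cells inside w[2..4]:
  T[2,2] 'a' = {T0}  orig:{}
  T[3,3] 'c' = {S,T1}  orig:{S}
  T[4,4] 'c' = {S,T1}  orig:{S}
  T[2,3] 'ac' = {A}
  T[3,4] 'cc' = ∅
  T[2,4] 'acc' = {S}

Original NTs in T[2,4] deriving "acc": ["S"]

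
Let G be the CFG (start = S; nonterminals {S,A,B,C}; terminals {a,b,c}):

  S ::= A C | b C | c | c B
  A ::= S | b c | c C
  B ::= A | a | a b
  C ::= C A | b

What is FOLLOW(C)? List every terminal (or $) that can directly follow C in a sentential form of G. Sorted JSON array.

FIRST sets, iterate to fixpoint:
round 1:
  A via A→b c: +{b}
  A via A→c C: +{c}
  B via B→A: +{b,c}
  B via B→a: +{a}
  C via C→b: +{b}
  S via S→A C: +{b,c}
  S: {b,c}  A: {b,c}  B: {a,b,c}  C: {b}
round 2: done
  S: {b,c}  A: {b,c}  B: {a,b,c}  C: {b}

Compute FOLLOW by fixpoint:
FOLLOW(S) := {$}
[1]
  C→C A: FOLLOW(C) ⊇ FIRST(A) = {b,c}; new: +{b,c}
  C→C A: FOLLOW(A) ⊇ FOLLOW(C) ⊇ {b,c}; new: +{b,c}
  S→A C: FOLLOW(C) ⊇ FOLLOW(S) ⊇ {$}; new: +{$}
  S→c B: FOLLOW(B) ⊇ FOLLOW(S) ⊇ {$}; new: +{$}
  S: {$}  A: {b,c}  B: {$}  C: {$,b,c}
[2]
  A→S: FOLLOW(S) ⊇ FOLLOW(A) ⊇ {b,c}; new: +{b,c}
  B→A: FOLLOW(A) ⊇ FOLLOW(B) ⊇ {$}; new: +{$}
  S→c B: FOLLOW(B) ⊇ FOLLOW(S) ⊇ {$,b,c}; new: +{b,c}
  S: {$,b,c}  A: {$,b,c}  B: {$,b,c}  C: {$,b,c}
[3] (stable)
  S: {$,b,c}  A: {$,b,c}  B: {$,b,c}  C: {$,b,c}

FOLLOW(C) = ["$", "b", "c"]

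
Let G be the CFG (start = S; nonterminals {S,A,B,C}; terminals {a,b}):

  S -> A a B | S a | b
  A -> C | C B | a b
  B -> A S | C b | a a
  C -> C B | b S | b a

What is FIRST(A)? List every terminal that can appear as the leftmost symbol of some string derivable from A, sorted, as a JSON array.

FIRST sets, iterate to fixpoint:
pass 1:
  A via A→a b: +{a}
  B via B→A S: +{a}
  C via C→b S: +{b}
  S via S→A a B: +{a}
  S via S→b: +{b}
  S: {a,b}  A: {a}  B: {a}  C: {b}
pass 2:
  A via A→C: +{b}
  B via B→A S: +{b}
  S: {a,b}  A: {a,b}  B: {a,b}  C: {b}
pass 3: done
  S: {a,b}  A: {a,b}  B: {a,b}  C: {b}

FIRST(A) = ["a", "b"]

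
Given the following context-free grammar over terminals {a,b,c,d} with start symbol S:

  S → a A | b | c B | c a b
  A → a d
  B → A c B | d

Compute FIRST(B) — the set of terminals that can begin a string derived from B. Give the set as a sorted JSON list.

FIRST sets, iterate to fixpoint:
[1]
  A via A→a d: +{a}
  B via B→A c B: +{a}
  B via B→d: +{d}
  S via S→a A: +{a}
  S via S→b: +{b}
  S via S→c B: +{c}
  FIRST[S]={a,b,c}  FIRST[A]={a}  FIRST[B]={a,d}
[2] (no change)
  FIRST[S]={a,b,c}  FIRST[A]={a}  FIRST[B]={a,d}

FIRST(B) = ["a", "d"]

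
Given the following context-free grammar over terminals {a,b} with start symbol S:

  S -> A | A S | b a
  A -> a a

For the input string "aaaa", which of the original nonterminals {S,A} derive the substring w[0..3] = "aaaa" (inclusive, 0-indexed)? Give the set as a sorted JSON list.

Convert to CNF:
  S -> A S | T0 T0 | T1 T0
  A -> T0 T0
  T0 -> a
  T1 -> b

Fill CYK table bottom-up (cells [i..j] with 0 ≤ i ≤ j ≤ 3 only):
  [0..0]={T0}  "a"  orig:{}
  [1..1]={T0}  "a"  orig:{}
  [2..2]={T0}  "a"  orig:{}
  [3..3]={T0}  "a"  orig:{}
  [0..1]={A,S}  "aa"
  [1..2]={A,S}  "aa"
  [2..3]={A,S}  "aa"
  [0..2]=∅  "aaa"
  [1..3]=∅  "aaa"
  [0..3]={S}  "aaaa"

Original NTs in T[0,3] deriving "aaaa": ["S"]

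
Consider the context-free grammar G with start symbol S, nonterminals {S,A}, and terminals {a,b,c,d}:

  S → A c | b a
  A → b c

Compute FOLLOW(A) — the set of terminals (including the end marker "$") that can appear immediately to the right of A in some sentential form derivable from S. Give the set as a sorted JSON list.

Compute FIRST by fixpoint:
[1]
  A via A→b c: +{b}
  S via S→A c: +{b}
  FIRST[S]={b}  FIRST[A]={b}
[2] (stable)
  FIRST[S]={b}  FIRST[A]={b}

FOLLOW iteration:
seed FOLLOW(S) with $
round 1:
  S→A c: FOLLOW(A) ⊇ FIRST(c) = {c}; new: +{c}
  FOLLOW[S]={$}  FOLLOW[A]={c}
round 2: done
  FOLLOW[S]={$}  FOLLOW[A]={c}

FOLLOW(A) = ["c"]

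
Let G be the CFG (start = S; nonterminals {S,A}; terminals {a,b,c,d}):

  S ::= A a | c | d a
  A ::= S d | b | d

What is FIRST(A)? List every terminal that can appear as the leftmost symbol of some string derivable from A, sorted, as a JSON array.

FIRST sets, iterate to fixpoint:
iter 1:
  A via A→b: +{b}
  A via A→d: +{d}
  S via S→A a: +{b,d}
  S via S→c: +{c}
  S: {b,c,d}  A: {b,d}
iter 2:
  A via A→S d: +{c}
  S: {b,c,d}  A: {b,c,d}
iter 3: — fixpoint
  S: {b,c,d}  A: {b,c,d}

FIRST(A) = ["b", "c", "d"]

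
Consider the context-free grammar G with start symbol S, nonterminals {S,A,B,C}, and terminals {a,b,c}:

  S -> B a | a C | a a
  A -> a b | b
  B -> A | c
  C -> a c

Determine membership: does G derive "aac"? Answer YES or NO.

Convert to CNF:
  S -> B T0 | T0 C | T0 T0
  A -> T0 T1 | b
  B -> T0 T1 | b | c
  C -> T0 T2
  T0 -> a
  T1 -> b
  T2 -> c

CYK fill:
  T[0,0] 'a' = {T0}  orig:{}
  T[1,1] 'a' = {T0}  orig:{}
  T[2,2] 'c' = {B,T2}  orig:{B}
  T[0,1] 'aa' = {S}
  T[1,2] 'ac' = {C}
  T[0,2] 'aac' = {S}

S ∈ T[0,2] ⇒ YES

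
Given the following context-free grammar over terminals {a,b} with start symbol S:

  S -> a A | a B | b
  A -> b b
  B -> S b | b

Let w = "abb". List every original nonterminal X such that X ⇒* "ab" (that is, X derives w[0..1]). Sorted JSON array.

CNF form of G:
  S -> T1 A | T1 B | b
  A -> T0 T0
  B -> S T0 | b
  T0 -> b
  T1 -> a

CYK table (by increasing span) (cells [i..j] with 0 ≤ i ≤ j ≤ 1 only):
  cell(0,0) a: {T1}  orig:{}
  cell(1,1) b: {B,S,T0}  orig:{B,S}
  cell(0,1) ab: {S}

Original NTs in T[0,1] deriving "ab": ["S"]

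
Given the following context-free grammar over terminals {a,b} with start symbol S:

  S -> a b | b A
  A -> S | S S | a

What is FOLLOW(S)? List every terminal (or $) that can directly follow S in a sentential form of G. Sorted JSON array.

FIRST sets, iterate to fixpoint:
round 1:
  A via A→a: +{a}
  S via S→a b: +{a}
  S via S→b A: +{b}
  FIRST[S]={a,b}  FIRST[A]={a}
round 2:
  A via A→S: +{b}
  FIRST[S]={a,b}  FIRST[A]={a,b}
round 3: (stable)
  FIRST[S]={a,b}  FIRST[A]={a,b}

FOLLOW iteration:
seed FOLLOW(S) with $
[1]
  A→S S: FOLLOW(S) ⊇ FIRST(S) = {a,b}; new: +{a,b}
  S→b A: FOLLOW(A) ⊇ FOLLOW(S) ⊇ {$,a,b}; new: +{$,a,b}
  FOLLOW[S]={$,a,b}  FOLLOW[A]={$,a,b}
[2] (no change)
  FOLLOW[S]={$,a,b}  FOLLOW[A]={$,a,b}

FOLLOW(S) = ["$", "a", "b"]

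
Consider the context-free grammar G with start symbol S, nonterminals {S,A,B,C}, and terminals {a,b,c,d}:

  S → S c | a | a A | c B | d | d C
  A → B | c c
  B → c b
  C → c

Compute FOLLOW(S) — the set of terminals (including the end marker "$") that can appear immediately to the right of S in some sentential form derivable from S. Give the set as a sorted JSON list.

Compute FIRST by fixpoint:
iter 1:
  A via A→c c: +{c}
  B via B→c b: +{c}
  C via C→c: +{c}
  S via S→a: +{a}
  S via S→c B: +{c}
  S via S→d: +{d}
  FIRST[S]={a,c,d}  FIRST[A]={c}  FIRST[B]={c}  FIRST[C]={c}
iter 2: (stable)
  FIRST[S]={a,c,d}  FIRST[A]={c}  FIRST[B]={c}  FIRST[C]={c}

FOLLOW sets:
initialize: $ ∈ FOLLOW(S)
iter 1:
  S→S c: FOLLOW(S) ⊇ FIRST(c) = {c}; new: +{c}
  S→a A: FOLLOW(A) ⊇ FOLLOW(S) ⊇ {$,c}; new: +{$,c}
  S→c B: FOLLOW(B) ⊇ FOLLOW(S) ⊇ {$,c}; new: +{$,c}
  S→d C: FOLLOW(C) ⊇ FOLLOW(S) ⊇ {$,c}; new: +{$,c}
  FOLLOW[S]={$,c}  FOLLOW[A]={$,c}  FOLLOW[B]={$,c}  FOLLOW[C]={$,c}
iter 2: (stable)
  FOLLOW[S]={$,c}  FOLLOW[A]={$,c}  FOLLOW[B]={$,c}  FOLLOW[C]={$,c}

FOLLOW(S) = ["$", "c"]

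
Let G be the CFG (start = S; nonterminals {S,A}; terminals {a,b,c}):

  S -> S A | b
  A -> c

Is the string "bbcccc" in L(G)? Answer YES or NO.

CNF form of G:
  S -> S A | b
  A -> c

CYK fill:
  cell(0,0) b: {S}
  cell(1,1) b: {S}
  cell(2,2) c: {A}
  cell(3,3) c: {A}
  cell(4,4) c: {A}
  cell(5,5) c: {A}
  cell(0,1) bb: ∅
  cell(1,2) bc: {S}
  cell(2,3) cc: ∅
  cell(3,4) cc: ∅
  cell(4,5) cc: ∅
  cell(0,2) bbc: ∅
  cell(1,3) bcc: {S}
  cell(2,4) ccc: ∅
  cell(3,5) ccc: ∅
  cell(0,3) bbcc: ∅
  cell(1,4) bccc: {S}
  cell(2,5) cccc: ∅
  cell(0,4) bbccc: ∅
  cell(1,5) bcccc: {S}
  cell(0,5) bbcccc: ∅

S ∉ T[0,5] ⇒ NO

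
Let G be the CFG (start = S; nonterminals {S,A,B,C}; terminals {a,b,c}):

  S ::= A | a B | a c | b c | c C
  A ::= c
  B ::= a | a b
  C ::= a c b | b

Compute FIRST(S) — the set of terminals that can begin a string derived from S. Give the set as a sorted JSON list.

FIRST sets, iterate to fixpoint:
[1]
  A via A→c: +{c}
  B via B→a: +{a}
  C via C→a c b: +{a}
  C via C→b: +{b}
  S via S→A: +{c}
  S via S→a B: +{a}
  S via S→b c: +{b}
  FIRST(S)={a,b,c}  FIRST(A)={c}  FIRST(B)={a}  FIRST(C)={a,b}
[2] — fixpoint
  FIRST(S)={a,b,c}  FIRST(A)={c}  FIRST(B)={a}  FIRST(C)={a,b}

FIRST(S) = ["a", "b", "c"]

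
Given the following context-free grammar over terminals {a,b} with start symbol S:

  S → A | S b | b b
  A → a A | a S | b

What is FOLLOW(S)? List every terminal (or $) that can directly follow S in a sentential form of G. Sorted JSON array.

FIRST sets, iterate to fixpoint:
pass 1:
  A via A→a A: +{a}
  A via A→b: +{b}
  S via S→A: +{a,b}
  FIRST(S)={a,b}  FIRST(A)={a,b}
pass 2: — fixpoint
  FIRST(S)={a,b}  FIRST(A)={a,b}

FOLLOW iteration:
FOLLOW(S) := {$}
pass 1:
  S→A: FOLLOW(A) ⊇ FOLLOW(S) ⊇ {$}; new: +{$}
  S→S b: FOLLOW(S) ⊇ FIRST(b) = {b}; new: +{b}
  FOLLOW[S]={$,b}  FOLLOW[A]={$}
pass 2:
  S→A: FOLLOW(A) ⊇ FOLLOW(S) ⊇ {$,b}; new: +{b}
  FOLLOW[S]={$,b}  FOLLOW[A]={$,b}
pass 3: (stable)
  FOLLOW[S]={$,b}  FOLLOW[A]={$,b}

FOLLOW(S) = ["$", "b"]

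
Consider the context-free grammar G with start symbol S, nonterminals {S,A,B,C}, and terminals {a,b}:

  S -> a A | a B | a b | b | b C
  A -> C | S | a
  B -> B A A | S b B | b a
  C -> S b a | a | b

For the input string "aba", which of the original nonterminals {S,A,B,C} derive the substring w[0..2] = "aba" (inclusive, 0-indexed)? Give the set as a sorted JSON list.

Convert to CNF:
  S -> T0 C | T1 A | T1 B | T1 T0 | b
  A -> S X2 | T0 C | T1 A | T1 B | T1 T0 | a | b
  B -> B X3 | S X4 | T0 T1
  C -> S X5 | a | b
  T0 -> b
  T1 -> a
  X2 -> T0 T1
  X3 -> A A
  X4 -> T0 B
  X5 -> T0 T1

CYK fill (cells [i..j] with 0 ≤ i ≤ j ≤ 2 only):
  T[0,0] 'a' = {A,C,T1}  orig:{A,C}
  T[1,1] 'b' = {A,C,S,T0}  orig:{A,C,S}
  T[2,2] 'a' = {A,C,T1}  orig:{A,C}
  T[0,1] 'ab' = {A,S,X3}  orig:{A,S}
  T[1,2] 'ba' = {A,B,S,X2,X3,X5}  orig:{A,B,S}
  T[0,2] 'aba' = {A,S,X3}  orig:{A,S}

Original NTs in T[0,2] deriving "aba": ["A", "S"]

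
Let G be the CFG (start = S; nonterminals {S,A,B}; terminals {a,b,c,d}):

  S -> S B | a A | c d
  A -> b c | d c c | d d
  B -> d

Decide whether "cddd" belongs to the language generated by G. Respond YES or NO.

Convert to CNF:
  S -> S B | T1 T2 | T3 A
  A -> T0 T1 | T2 T2 | T2 X4
  B -> d
  T0 -> b
  T1 -> c
  T2 -> d
  T3 -> a
  X4 -> T1 T1

Fill CYK table bottom-up:
  T[0,0] 'c' = {T1}  orig:{}
  T[1,1] 'd' = {B,T2}  orig:{B}
  T[2,2] 'd' = {B,T2}  orig:{B}
  T[3,3] 'd' = {B,T2}  orig:{B}
  T[0,1] 'cd' = {S}
  T[1,2] 'dd' = {A}
  T[2,3] 'dd' = {A}
  T[0,2] 'cdd' = {S}
  T[1,3] 'ddd' = ∅
  T[0,3] 'cddd' = {S}

S ∈ T[0,3] ⇒ YES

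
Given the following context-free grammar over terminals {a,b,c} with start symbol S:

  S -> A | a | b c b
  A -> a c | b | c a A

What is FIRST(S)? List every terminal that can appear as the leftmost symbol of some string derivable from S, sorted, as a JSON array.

FIRST iteration:
round 1:
  A via A→a c: +{a}
  A via A→b: +{b}
  A via A→c a A: +{c}
  S via S→A: +{a,b,c}
  FIRST(S)={a,b,c}  FIRST(A)={a,b,c}
round 2: done
  FIRST(S)={a,b,c}  FIRST(A)={a,b,c}

FIRST(S) = ["a", "b", "c"]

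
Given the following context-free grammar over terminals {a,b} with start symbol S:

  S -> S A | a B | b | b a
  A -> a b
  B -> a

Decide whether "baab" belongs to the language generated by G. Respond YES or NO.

CNF form of G:
  S -> S A | T0 B | T1 T0 | b
  A -> T0 T1
  B -> a
  T0 -> a
  T1 -> b

Fill CYK table bottom-up:
  T[0,0] 'b' = {S,T1}  orig:{S}
  T[1,1] 'a' = {B,T0}  orig:{B}
  T[2,2] 'a' = {B,T0}  orig:{B}
  T[3,3] 'b' = {S,T1}  orig:{S}
  T[0,1] 'ba' = {S}
  T[1,2] 'aa' = {S}
  T[2,3] 'ab' = {A}
  T[0,2] 'baa' = ∅
  T[1,3] 'aab' = ∅
  T[0,3] 'baab' = {S}

S ∈ T[0,3] ⇒ YES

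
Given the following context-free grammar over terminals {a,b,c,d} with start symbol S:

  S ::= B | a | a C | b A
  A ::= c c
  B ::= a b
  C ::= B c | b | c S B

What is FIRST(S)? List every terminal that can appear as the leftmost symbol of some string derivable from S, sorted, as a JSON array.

Compute FIRST by fixpoint:
iter 1:
  A via A→c c: +{c}
  B via B→a b: +{a}
  C via C→B c: +{a}
  C via C→b: +{b}
  C via C→c S B: +{c}
  S via S→B: +{a}
  S via S→b A: +{b}
  S: {a,b}  A: {c}  B: {a}  C: {a,b,c}
iter 2: — fixpoint
  S: {a,b}  A: {c}  B: {a}  C: {a,b,c}

FIRST(S) = ["a", "b"]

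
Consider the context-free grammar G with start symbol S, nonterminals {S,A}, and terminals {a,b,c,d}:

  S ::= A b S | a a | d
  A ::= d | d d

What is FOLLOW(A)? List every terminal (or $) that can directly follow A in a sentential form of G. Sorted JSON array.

FIRST sets, iterate to fixpoint:
[1]
  A via A→d: +{d}
  S via S→A b S: +{d}
  S via S→a a: +{a}
  FIRST(S)={a,d}  FIRST(A)={d}
[2] (no change)
  FIRST(S)={a,d}  FIRST(A)={d}

FOLLOW sets:
seed FOLLOW(S) with $
[1]
  S→A b S: FOLLOW(A) ⊇ FIRST(b) = {b}; new: +{b}
  S: {$}  A: {b}
[2] done
  S: {$}  A: {b}

FOLLOW(A) = ["b"]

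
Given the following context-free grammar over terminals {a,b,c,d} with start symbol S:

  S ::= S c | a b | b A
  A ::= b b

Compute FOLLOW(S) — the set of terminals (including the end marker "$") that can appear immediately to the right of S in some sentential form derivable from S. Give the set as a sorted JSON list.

FIRST sets, iterate to fixpoint:
iter 1:
  A via A→b b: +{b}
  S via S→a b: +{a}
  S via S→b A: +{b}
  FIRST(S)={a,b}  FIRST(A)={b}
iter 2: (no change)
  FIRST(S)={a,b}  FIRST(A)={b}

Compute FOLLOW by fixpoint:
FOLLOW(S) := {$}
[1]
  S→S c: FOLLOW(S) ⊇ FIRST(c) = {c}; new: +{c}
  S→b A: FOLLOW(A) ⊇ FOLLOW(S) ⊇ {$,c}; new: +{$,c}
  S: {$,c}  A: {$,c}
[2] — fixpoint
  S: {$,c}  A: {$,c}

FOLLOW(S) = ["$", "c"]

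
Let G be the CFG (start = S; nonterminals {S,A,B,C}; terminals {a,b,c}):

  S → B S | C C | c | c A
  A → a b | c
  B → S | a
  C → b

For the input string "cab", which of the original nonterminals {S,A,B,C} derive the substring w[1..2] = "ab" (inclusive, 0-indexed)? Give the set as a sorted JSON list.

CNF form of G:
  S -> B S | C C | T2 A | c
  A -> T0 T1 | c
  B -> B S | C C | T2 A | a | c
  C -> b
  T0 -> a
  T1 -> b
  T2 -> c

CYK table (by increasing span), restricted to cells inside w[1..2]:
  [1..1]={B,T0}  "a"  orig:{B}
  [2..2]={C,T1}  "b"  orig:{C}
  [1..2]={A}  "ab"

Original NTs in T[1,2] deriving "ab": ["A"]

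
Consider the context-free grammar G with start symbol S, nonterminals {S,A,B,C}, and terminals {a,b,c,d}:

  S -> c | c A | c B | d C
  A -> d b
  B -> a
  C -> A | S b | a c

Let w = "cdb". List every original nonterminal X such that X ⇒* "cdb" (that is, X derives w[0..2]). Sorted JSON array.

CNF form of G:
  S -> T0 C | T3 A | T3 B | c
  A -> T0 T1
  B -> a
  C -> S T1 | T0 T1 | T2 T3
  T0 -> d
  T1 -> b
  T2 -> a
  T3 -> c

Fill CYK table bottom-up — only the sub-triangle for w[0..2]:
  [0..0]={S,T3}  "c"  orig:{S}
  [1..1]={T0}  "d"  orig:{}
  [2..2]={T1}  "b"  orig:{}
  [0..1]=∅  "cd"
  [1..2]={A,C}  "db"
  [0..2]={S}  "cdb"

Original NTs in T[0,2] deriving "cdb": ["S"]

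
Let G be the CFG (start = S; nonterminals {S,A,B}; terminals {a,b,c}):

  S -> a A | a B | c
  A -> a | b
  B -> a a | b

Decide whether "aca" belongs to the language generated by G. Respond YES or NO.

Convert to CNF:
  S -> T0 A | T0 B | c
  A -> a | b
  B -> T0 T0 | b
  T0 -> a

CYK fill:
  [0..0]={A,T0}  "a"  orig:{A}
  [1..1]={S}  "c"
  [2..2]={A,T0}  "a"  orig:{A}
  [0..1]=∅  "ac"
  [1..2]=∅  "ca"
  [0..2]=∅  "aca"

S ∉ T[0,2] ⇒ NO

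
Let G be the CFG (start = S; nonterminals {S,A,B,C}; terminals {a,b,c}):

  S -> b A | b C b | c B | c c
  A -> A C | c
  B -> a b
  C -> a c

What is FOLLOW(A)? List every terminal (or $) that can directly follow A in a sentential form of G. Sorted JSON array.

FIRST iteration:
round 1:
  A via A→c: +{c}
  B via B→a b: +{a}
  C via C→a c: +{a}
  S via S→b A: +{b}
  S via S→c B: +{c}
  FIRST(S)={b,c}  FIRST(A)={c}  FIRST(B)={a}  FIRST(C)={a}
round 2: done
  FIRST(S)={b,c}  FIRST(A)={c}  FIRST(B)={a}  FIRST(C)={a}

Compute FOLLOW by fixpoint:
initialize: $ ∈ FOLLOW(S)
iter 1:
  A→A C: FOLLOW(A) ⊇ FIRST(C) = {a}; new: +{a}
  A→A C: FOLLOW(C) ⊇ FOLLOW(A) ⊇ {a}; new: +{a}
  S→b A: FOLLOW(A) ⊇ FOLLOW(S) ⊇ {$}; new: +{$}
  S→b C b: FOLLOW(C) ⊇ FIRST(b) = {b}; new: +{b}
  S→c B: FOLLOW(B) ⊇ FOLLOW(S) ⊇ {$}; new: +{$}
  FOLLOW[S]={$}  FOLLOW[A]={$,a}  FOLLOW[B]={$}  FOLLOW[C]={a,b}
iter 2:
  A→A C: FOLLOW(C) ⊇ FOLLOW(A) ⊇ {$,a}; new: +{$}
  FOLLOW[S]={$}  FOLLOW[A]={$,a}  FOLLOW[B]={$}  FOLLOW[C]={$,a,b}
iter 3: (no change)
  FOLLOW[S]={$}  FOLLOW[A]={$,a}  FOLLOW[B]={$}  FOLLOW[C]={$,a,b}

FOLLOW(A) = ["$", "a"]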